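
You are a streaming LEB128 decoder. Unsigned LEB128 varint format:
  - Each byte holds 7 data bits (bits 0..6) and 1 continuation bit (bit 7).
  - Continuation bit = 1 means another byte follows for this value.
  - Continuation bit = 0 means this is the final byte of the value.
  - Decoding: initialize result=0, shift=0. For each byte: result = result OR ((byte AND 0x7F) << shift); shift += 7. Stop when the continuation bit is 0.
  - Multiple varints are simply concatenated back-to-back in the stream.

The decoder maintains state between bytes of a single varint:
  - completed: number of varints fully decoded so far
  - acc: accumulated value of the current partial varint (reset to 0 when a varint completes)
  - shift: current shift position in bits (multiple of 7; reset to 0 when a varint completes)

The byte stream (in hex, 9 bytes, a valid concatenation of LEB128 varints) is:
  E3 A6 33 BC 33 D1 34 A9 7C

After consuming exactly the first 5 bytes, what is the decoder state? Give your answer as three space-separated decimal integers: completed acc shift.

Answer: 2 0 0

Derivation:
byte[0]=0xE3 cont=1 payload=0x63: acc |= 99<<0 -> completed=0 acc=99 shift=7
byte[1]=0xA6 cont=1 payload=0x26: acc |= 38<<7 -> completed=0 acc=4963 shift=14
byte[2]=0x33 cont=0 payload=0x33: varint #1 complete (value=840547); reset -> completed=1 acc=0 shift=0
byte[3]=0xBC cont=1 payload=0x3C: acc |= 60<<0 -> completed=1 acc=60 shift=7
byte[4]=0x33 cont=0 payload=0x33: varint #2 complete (value=6588); reset -> completed=2 acc=0 shift=0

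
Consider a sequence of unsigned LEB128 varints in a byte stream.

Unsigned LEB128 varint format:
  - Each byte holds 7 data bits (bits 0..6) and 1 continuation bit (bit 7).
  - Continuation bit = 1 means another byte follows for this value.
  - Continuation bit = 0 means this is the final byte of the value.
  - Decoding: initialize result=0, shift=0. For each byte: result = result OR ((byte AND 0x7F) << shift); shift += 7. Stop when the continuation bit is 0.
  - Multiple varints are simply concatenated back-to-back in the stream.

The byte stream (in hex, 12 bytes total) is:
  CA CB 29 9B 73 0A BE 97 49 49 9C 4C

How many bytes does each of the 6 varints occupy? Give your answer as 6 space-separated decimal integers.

  byte[0]=0xCA cont=1 payload=0x4A=74: acc |= 74<<0 -> acc=74 shift=7
  byte[1]=0xCB cont=1 payload=0x4B=75: acc |= 75<<7 -> acc=9674 shift=14
  byte[2]=0x29 cont=0 payload=0x29=41: acc |= 41<<14 -> acc=681418 shift=21 [end]
Varint 1: bytes[0:3] = CA CB 29 -> value 681418 (3 byte(s))
  byte[3]=0x9B cont=1 payload=0x1B=27: acc |= 27<<0 -> acc=27 shift=7
  byte[4]=0x73 cont=0 payload=0x73=115: acc |= 115<<7 -> acc=14747 shift=14 [end]
Varint 2: bytes[3:5] = 9B 73 -> value 14747 (2 byte(s))
  byte[5]=0x0A cont=0 payload=0x0A=10: acc |= 10<<0 -> acc=10 shift=7 [end]
Varint 3: bytes[5:6] = 0A -> value 10 (1 byte(s))
  byte[6]=0xBE cont=1 payload=0x3E=62: acc |= 62<<0 -> acc=62 shift=7
  byte[7]=0x97 cont=1 payload=0x17=23: acc |= 23<<7 -> acc=3006 shift=14
  byte[8]=0x49 cont=0 payload=0x49=73: acc |= 73<<14 -> acc=1199038 shift=21 [end]
Varint 4: bytes[6:9] = BE 97 49 -> value 1199038 (3 byte(s))
  byte[9]=0x49 cont=0 payload=0x49=73: acc |= 73<<0 -> acc=73 shift=7 [end]
Varint 5: bytes[9:10] = 49 -> value 73 (1 byte(s))
  byte[10]=0x9C cont=1 payload=0x1C=28: acc |= 28<<0 -> acc=28 shift=7
  byte[11]=0x4C cont=0 payload=0x4C=76: acc |= 76<<7 -> acc=9756 shift=14 [end]
Varint 6: bytes[10:12] = 9C 4C -> value 9756 (2 byte(s))

Answer: 3 2 1 3 1 2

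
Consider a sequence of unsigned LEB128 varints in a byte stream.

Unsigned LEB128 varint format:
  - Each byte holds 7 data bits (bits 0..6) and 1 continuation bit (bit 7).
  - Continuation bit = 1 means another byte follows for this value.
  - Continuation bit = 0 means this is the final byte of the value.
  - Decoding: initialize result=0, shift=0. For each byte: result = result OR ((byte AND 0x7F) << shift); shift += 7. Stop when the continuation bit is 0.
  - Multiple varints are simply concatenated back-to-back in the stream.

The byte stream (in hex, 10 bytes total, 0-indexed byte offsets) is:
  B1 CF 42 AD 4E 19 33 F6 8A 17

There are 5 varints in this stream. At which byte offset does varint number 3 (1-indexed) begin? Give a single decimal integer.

Answer: 5

Derivation:
  byte[0]=0xB1 cont=1 payload=0x31=49: acc |= 49<<0 -> acc=49 shift=7
  byte[1]=0xCF cont=1 payload=0x4F=79: acc |= 79<<7 -> acc=10161 shift=14
  byte[2]=0x42 cont=0 payload=0x42=66: acc |= 66<<14 -> acc=1091505 shift=21 [end]
Varint 1: bytes[0:3] = B1 CF 42 -> value 1091505 (3 byte(s))
  byte[3]=0xAD cont=1 payload=0x2D=45: acc |= 45<<0 -> acc=45 shift=7
  byte[4]=0x4E cont=0 payload=0x4E=78: acc |= 78<<7 -> acc=10029 shift=14 [end]
Varint 2: bytes[3:5] = AD 4E -> value 10029 (2 byte(s))
  byte[5]=0x19 cont=0 payload=0x19=25: acc |= 25<<0 -> acc=25 shift=7 [end]
Varint 3: bytes[5:6] = 19 -> value 25 (1 byte(s))
  byte[6]=0x33 cont=0 payload=0x33=51: acc |= 51<<0 -> acc=51 shift=7 [end]
Varint 4: bytes[6:7] = 33 -> value 51 (1 byte(s))
  byte[7]=0xF6 cont=1 payload=0x76=118: acc |= 118<<0 -> acc=118 shift=7
  byte[8]=0x8A cont=1 payload=0x0A=10: acc |= 10<<7 -> acc=1398 shift=14
  byte[9]=0x17 cont=0 payload=0x17=23: acc |= 23<<14 -> acc=378230 shift=21 [end]
Varint 5: bytes[7:10] = F6 8A 17 -> value 378230 (3 byte(s))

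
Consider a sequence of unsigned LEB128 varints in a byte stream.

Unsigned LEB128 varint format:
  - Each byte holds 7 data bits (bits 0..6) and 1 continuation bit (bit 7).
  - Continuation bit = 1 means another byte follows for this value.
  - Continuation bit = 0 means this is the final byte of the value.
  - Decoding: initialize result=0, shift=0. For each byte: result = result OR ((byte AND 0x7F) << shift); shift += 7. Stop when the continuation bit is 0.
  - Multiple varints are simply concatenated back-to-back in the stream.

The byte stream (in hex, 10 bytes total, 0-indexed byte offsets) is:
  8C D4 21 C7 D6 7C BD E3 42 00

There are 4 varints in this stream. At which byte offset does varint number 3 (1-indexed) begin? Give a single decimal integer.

Answer: 6

Derivation:
  byte[0]=0x8C cont=1 payload=0x0C=12: acc |= 12<<0 -> acc=12 shift=7
  byte[1]=0xD4 cont=1 payload=0x54=84: acc |= 84<<7 -> acc=10764 shift=14
  byte[2]=0x21 cont=0 payload=0x21=33: acc |= 33<<14 -> acc=551436 shift=21 [end]
Varint 1: bytes[0:3] = 8C D4 21 -> value 551436 (3 byte(s))
  byte[3]=0xC7 cont=1 payload=0x47=71: acc |= 71<<0 -> acc=71 shift=7
  byte[4]=0xD6 cont=1 payload=0x56=86: acc |= 86<<7 -> acc=11079 shift=14
  byte[5]=0x7C cont=0 payload=0x7C=124: acc |= 124<<14 -> acc=2042695 shift=21 [end]
Varint 2: bytes[3:6] = C7 D6 7C -> value 2042695 (3 byte(s))
  byte[6]=0xBD cont=1 payload=0x3D=61: acc |= 61<<0 -> acc=61 shift=7
  byte[7]=0xE3 cont=1 payload=0x63=99: acc |= 99<<7 -> acc=12733 shift=14
  byte[8]=0x42 cont=0 payload=0x42=66: acc |= 66<<14 -> acc=1094077 shift=21 [end]
Varint 3: bytes[6:9] = BD E3 42 -> value 1094077 (3 byte(s))
  byte[9]=0x00 cont=0 payload=0x00=0: acc |= 0<<0 -> acc=0 shift=7 [end]
Varint 4: bytes[9:10] = 00 -> value 0 (1 byte(s))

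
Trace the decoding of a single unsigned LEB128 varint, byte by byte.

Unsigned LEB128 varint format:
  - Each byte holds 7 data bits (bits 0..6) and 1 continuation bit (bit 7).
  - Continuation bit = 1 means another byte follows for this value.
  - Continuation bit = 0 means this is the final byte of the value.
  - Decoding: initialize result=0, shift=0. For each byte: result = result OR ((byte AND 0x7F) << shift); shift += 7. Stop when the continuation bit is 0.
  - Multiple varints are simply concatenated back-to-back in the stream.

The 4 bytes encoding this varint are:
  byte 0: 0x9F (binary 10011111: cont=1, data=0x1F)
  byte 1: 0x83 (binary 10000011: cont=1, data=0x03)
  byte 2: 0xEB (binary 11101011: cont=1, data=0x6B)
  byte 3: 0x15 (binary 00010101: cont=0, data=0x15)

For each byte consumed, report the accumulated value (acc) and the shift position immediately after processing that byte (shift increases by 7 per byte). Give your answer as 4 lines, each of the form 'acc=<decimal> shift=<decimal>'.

byte 0=0x9F: payload=0x1F=31, contrib = 31<<0 = 31; acc -> 31, shift -> 7
byte 1=0x83: payload=0x03=3, contrib = 3<<7 = 384; acc -> 415, shift -> 14
byte 2=0xEB: payload=0x6B=107, contrib = 107<<14 = 1753088; acc -> 1753503, shift -> 21
byte 3=0x15: payload=0x15=21, contrib = 21<<21 = 44040192; acc -> 45793695, shift -> 28

Answer: acc=31 shift=7
acc=415 shift=14
acc=1753503 shift=21
acc=45793695 shift=28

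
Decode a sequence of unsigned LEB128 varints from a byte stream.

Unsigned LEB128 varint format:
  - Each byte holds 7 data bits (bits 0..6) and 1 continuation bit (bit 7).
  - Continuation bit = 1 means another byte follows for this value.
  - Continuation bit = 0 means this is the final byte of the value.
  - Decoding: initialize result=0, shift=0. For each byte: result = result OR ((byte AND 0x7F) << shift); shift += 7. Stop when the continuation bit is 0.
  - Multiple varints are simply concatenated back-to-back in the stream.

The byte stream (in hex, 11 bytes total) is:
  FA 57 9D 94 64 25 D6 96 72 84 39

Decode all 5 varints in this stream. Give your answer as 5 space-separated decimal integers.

  byte[0]=0xFA cont=1 payload=0x7A=122: acc |= 122<<0 -> acc=122 shift=7
  byte[1]=0x57 cont=0 payload=0x57=87: acc |= 87<<7 -> acc=11258 shift=14 [end]
Varint 1: bytes[0:2] = FA 57 -> value 11258 (2 byte(s))
  byte[2]=0x9D cont=1 payload=0x1D=29: acc |= 29<<0 -> acc=29 shift=7
  byte[3]=0x94 cont=1 payload=0x14=20: acc |= 20<<7 -> acc=2589 shift=14
  byte[4]=0x64 cont=0 payload=0x64=100: acc |= 100<<14 -> acc=1640989 shift=21 [end]
Varint 2: bytes[2:5] = 9D 94 64 -> value 1640989 (3 byte(s))
  byte[5]=0x25 cont=0 payload=0x25=37: acc |= 37<<0 -> acc=37 shift=7 [end]
Varint 3: bytes[5:6] = 25 -> value 37 (1 byte(s))
  byte[6]=0xD6 cont=1 payload=0x56=86: acc |= 86<<0 -> acc=86 shift=7
  byte[7]=0x96 cont=1 payload=0x16=22: acc |= 22<<7 -> acc=2902 shift=14
  byte[8]=0x72 cont=0 payload=0x72=114: acc |= 114<<14 -> acc=1870678 shift=21 [end]
Varint 4: bytes[6:9] = D6 96 72 -> value 1870678 (3 byte(s))
  byte[9]=0x84 cont=1 payload=0x04=4: acc |= 4<<0 -> acc=4 shift=7
  byte[10]=0x39 cont=0 payload=0x39=57: acc |= 57<<7 -> acc=7300 shift=14 [end]
Varint 5: bytes[9:11] = 84 39 -> value 7300 (2 byte(s))

Answer: 11258 1640989 37 1870678 7300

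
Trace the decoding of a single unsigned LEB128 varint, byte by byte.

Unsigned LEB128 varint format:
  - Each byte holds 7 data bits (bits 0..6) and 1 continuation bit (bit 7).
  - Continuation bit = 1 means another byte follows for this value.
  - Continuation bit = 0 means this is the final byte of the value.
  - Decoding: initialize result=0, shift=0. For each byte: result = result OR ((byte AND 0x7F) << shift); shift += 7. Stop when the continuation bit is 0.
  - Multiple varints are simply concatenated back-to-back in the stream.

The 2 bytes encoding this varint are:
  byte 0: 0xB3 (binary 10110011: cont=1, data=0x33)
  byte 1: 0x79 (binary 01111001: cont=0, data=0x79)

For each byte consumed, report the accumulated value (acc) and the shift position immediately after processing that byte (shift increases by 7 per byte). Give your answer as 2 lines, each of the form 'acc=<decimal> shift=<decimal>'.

Answer: acc=51 shift=7
acc=15539 shift=14

Derivation:
byte 0=0xB3: payload=0x33=51, contrib = 51<<0 = 51; acc -> 51, shift -> 7
byte 1=0x79: payload=0x79=121, contrib = 121<<7 = 15488; acc -> 15539, shift -> 14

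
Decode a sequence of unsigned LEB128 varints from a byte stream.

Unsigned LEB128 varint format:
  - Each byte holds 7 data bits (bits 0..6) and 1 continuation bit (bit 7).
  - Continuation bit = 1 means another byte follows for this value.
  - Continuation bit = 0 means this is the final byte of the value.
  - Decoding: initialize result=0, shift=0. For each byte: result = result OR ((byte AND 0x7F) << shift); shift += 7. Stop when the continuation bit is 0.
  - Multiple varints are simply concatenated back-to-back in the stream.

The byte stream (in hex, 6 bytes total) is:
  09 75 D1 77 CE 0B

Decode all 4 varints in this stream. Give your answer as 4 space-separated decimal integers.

  byte[0]=0x09 cont=0 payload=0x09=9: acc |= 9<<0 -> acc=9 shift=7 [end]
Varint 1: bytes[0:1] = 09 -> value 9 (1 byte(s))
  byte[1]=0x75 cont=0 payload=0x75=117: acc |= 117<<0 -> acc=117 shift=7 [end]
Varint 2: bytes[1:2] = 75 -> value 117 (1 byte(s))
  byte[2]=0xD1 cont=1 payload=0x51=81: acc |= 81<<0 -> acc=81 shift=7
  byte[3]=0x77 cont=0 payload=0x77=119: acc |= 119<<7 -> acc=15313 shift=14 [end]
Varint 3: bytes[2:4] = D1 77 -> value 15313 (2 byte(s))
  byte[4]=0xCE cont=1 payload=0x4E=78: acc |= 78<<0 -> acc=78 shift=7
  byte[5]=0x0B cont=0 payload=0x0B=11: acc |= 11<<7 -> acc=1486 shift=14 [end]
Varint 4: bytes[4:6] = CE 0B -> value 1486 (2 byte(s))

Answer: 9 117 15313 1486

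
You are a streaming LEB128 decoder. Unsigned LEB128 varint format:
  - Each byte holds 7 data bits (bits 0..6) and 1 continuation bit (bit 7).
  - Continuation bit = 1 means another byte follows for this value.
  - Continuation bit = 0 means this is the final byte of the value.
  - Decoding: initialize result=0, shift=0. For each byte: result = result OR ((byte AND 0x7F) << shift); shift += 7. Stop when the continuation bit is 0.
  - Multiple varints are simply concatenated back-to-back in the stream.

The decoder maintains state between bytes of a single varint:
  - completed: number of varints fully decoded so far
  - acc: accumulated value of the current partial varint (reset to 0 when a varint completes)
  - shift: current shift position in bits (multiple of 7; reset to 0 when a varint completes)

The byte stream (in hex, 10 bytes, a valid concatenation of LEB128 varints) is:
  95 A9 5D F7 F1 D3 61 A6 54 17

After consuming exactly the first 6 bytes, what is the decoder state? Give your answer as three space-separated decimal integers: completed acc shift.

byte[0]=0x95 cont=1 payload=0x15: acc |= 21<<0 -> completed=0 acc=21 shift=7
byte[1]=0xA9 cont=1 payload=0x29: acc |= 41<<7 -> completed=0 acc=5269 shift=14
byte[2]=0x5D cont=0 payload=0x5D: varint #1 complete (value=1528981); reset -> completed=1 acc=0 shift=0
byte[3]=0xF7 cont=1 payload=0x77: acc |= 119<<0 -> completed=1 acc=119 shift=7
byte[4]=0xF1 cont=1 payload=0x71: acc |= 113<<7 -> completed=1 acc=14583 shift=14
byte[5]=0xD3 cont=1 payload=0x53: acc |= 83<<14 -> completed=1 acc=1374455 shift=21

Answer: 1 1374455 21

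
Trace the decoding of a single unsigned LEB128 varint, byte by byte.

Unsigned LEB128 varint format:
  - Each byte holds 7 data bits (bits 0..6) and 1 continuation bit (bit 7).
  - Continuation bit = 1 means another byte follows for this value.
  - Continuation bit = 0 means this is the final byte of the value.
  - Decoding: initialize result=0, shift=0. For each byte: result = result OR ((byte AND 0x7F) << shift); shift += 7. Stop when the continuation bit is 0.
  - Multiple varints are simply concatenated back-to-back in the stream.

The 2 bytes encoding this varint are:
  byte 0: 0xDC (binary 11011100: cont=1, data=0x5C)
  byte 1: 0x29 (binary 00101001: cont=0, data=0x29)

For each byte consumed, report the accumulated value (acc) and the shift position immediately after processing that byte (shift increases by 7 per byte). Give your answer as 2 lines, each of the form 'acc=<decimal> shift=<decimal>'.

Answer: acc=92 shift=7
acc=5340 shift=14

Derivation:
byte 0=0xDC: payload=0x5C=92, contrib = 92<<0 = 92; acc -> 92, shift -> 7
byte 1=0x29: payload=0x29=41, contrib = 41<<7 = 5248; acc -> 5340, shift -> 14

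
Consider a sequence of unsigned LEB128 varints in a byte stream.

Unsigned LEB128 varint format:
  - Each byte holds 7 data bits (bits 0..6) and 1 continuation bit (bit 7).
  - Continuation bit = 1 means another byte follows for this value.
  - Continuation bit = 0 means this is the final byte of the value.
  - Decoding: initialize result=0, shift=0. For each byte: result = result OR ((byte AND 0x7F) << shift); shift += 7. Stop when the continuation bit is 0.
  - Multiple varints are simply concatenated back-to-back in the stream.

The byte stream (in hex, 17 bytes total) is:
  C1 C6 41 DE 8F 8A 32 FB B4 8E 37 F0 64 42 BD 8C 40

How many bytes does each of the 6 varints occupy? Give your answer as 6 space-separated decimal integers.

Answer: 3 4 4 2 1 3

Derivation:
  byte[0]=0xC1 cont=1 payload=0x41=65: acc |= 65<<0 -> acc=65 shift=7
  byte[1]=0xC6 cont=1 payload=0x46=70: acc |= 70<<7 -> acc=9025 shift=14
  byte[2]=0x41 cont=0 payload=0x41=65: acc |= 65<<14 -> acc=1073985 shift=21 [end]
Varint 1: bytes[0:3] = C1 C6 41 -> value 1073985 (3 byte(s))
  byte[3]=0xDE cont=1 payload=0x5E=94: acc |= 94<<0 -> acc=94 shift=7
  byte[4]=0x8F cont=1 payload=0x0F=15: acc |= 15<<7 -> acc=2014 shift=14
  byte[5]=0x8A cont=1 payload=0x0A=10: acc |= 10<<14 -> acc=165854 shift=21
  byte[6]=0x32 cont=0 payload=0x32=50: acc |= 50<<21 -> acc=105023454 shift=28 [end]
Varint 2: bytes[3:7] = DE 8F 8A 32 -> value 105023454 (4 byte(s))
  byte[7]=0xFB cont=1 payload=0x7B=123: acc |= 123<<0 -> acc=123 shift=7
  byte[8]=0xB4 cont=1 payload=0x34=52: acc |= 52<<7 -> acc=6779 shift=14
  byte[9]=0x8E cont=1 payload=0x0E=14: acc |= 14<<14 -> acc=236155 shift=21
  byte[10]=0x37 cont=0 payload=0x37=55: acc |= 55<<21 -> acc=115579515 shift=28 [end]
Varint 3: bytes[7:11] = FB B4 8E 37 -> value 115579515 (4 byte(s))
  byte[11]=0xF0 cont=1 payload=0x70=112: acc |= 112<<0 -> acc=112 shift=7
  byte[12]=0x64 cont=0 payload=0x64=100: acc |= 100<<7 -> acc=12912 shift=14 [end]
Varint 4: bytes[11:13] = F0 64 -> value 12912 (2 byte(s))
  byte[13]=0x42 cont=0 payload=0x42=66: acc |= 66<<0 -> acc=66 shift=7 [end]
Varint 5: bytes[13:14] = 42 -> value 66 (1 byte(s))
  byte[14]=0xBD cont=1 payload=0x3D=61: acc |= 61<<0 -> acc=61 shift=7
  byte[15]=0x8C cont=1 payload=0x0C=12: acc |= 12<<7 -> acc=1597 shift=14
  byte[16]=0x40 cont=0 payload=0x40=64: acc |= 64<<14 -> acc=1050173 shift=21 [end]
Varint 6: bytes[14:17] = BD 8C 40 -> value 1050173 (3 byte(s))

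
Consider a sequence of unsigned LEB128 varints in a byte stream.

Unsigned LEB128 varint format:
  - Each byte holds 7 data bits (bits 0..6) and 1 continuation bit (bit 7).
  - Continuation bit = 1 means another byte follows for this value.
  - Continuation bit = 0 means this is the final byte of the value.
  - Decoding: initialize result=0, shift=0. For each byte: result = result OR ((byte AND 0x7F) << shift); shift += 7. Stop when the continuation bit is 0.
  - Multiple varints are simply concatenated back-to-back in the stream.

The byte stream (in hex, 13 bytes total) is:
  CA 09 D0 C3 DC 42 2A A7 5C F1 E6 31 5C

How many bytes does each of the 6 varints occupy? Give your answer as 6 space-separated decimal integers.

Answer: 2 4 1 2 3 1

Derivation:
  byte[0]=0xCA cont=1 payload=0x4A=74: acc |= 74<<0 -> acc=74 shift=7
  byte[1]=0x09 cont=0 payload=0x09=9: acc |= 9<<7 -> acc=1226 shift=14 [end]
Varint 1: bytes[0:2] = CA 09 -> value 1226 (2 byte(s))
  byte[2]=0xD0 cont=1 payload=0x50=80: acc |= 80<<0 -> acc=80 shift=7
  byte[3]=0xC3 cont=1 payload=0x43=67: acc |= 67<<7 -> acc=8656 shift=14
  byte[4]=0xDC cont=1 payload=0x5C=92: acc |= 92<<14 -> acc=1515984 shift=21
  byte[5]=0x42 cont=0 payload=0x42=66: acc |= 66<<21 -> acc=139928016 shift=28 [end]
Varint 2: bytes[2:6] = D0 C3 DC 42 -> value 139928016 (4 byte(s))
  byte[6]=0x2A cont=0 payload=0x2A=42: acc |= 42<<0 -> acc=42 shift=7 [end]
Varint 3: bytes[6:7] = 2A -> value 42 (1 byte(s))
  byte[7]=0xA7 cont=1 payload=0x27=39: acc |= 39<<0 -> acc=39 shift=7
  byte[8]=0x5C cont=0 payload=0x5C=92: acc |= 92<<7 -> acc=11815 shift=14 [end]
Varint 4: bytes[7:9] = A7 5C -> value 11815 (2 byte(s))
  byte[9]=0xF1 cont=1 payload=0x71=113: acc |= 113<<0 -> acc=113 shift=7
  byte[10]=0xE6 cont=1 payload=0x66=102: acc |= 102<<7 -> acc=13169 shift=14
  byte[11]=0x31 cont=0 payload=0x31=49: acc |= 49<<14 -> acc=815985 shift=21 [end]
Varint 5: bytes[9:12] = F1 E6 31 -> value 815985 (3 byte(s))
  byte[12]=0x5C cont=0 payload=0x5C=92: acc |= 92<<0 -> acc=92 shift=7 [end]
Varint 6: bytes[12:13] = 5C -> value 92 (1 byte(s))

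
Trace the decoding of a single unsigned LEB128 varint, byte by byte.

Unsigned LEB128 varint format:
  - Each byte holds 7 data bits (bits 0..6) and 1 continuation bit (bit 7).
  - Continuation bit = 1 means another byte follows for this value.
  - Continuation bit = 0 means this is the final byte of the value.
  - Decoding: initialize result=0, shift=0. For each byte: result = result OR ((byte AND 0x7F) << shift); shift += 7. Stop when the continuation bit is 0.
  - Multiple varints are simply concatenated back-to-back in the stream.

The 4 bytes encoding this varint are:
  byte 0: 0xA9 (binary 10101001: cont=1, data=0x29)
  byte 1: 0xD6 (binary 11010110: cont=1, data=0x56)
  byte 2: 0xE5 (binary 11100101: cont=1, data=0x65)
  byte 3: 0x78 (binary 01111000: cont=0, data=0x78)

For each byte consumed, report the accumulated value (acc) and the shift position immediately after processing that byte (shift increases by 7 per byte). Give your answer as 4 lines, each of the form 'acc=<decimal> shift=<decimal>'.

byte 0=0xA9: payload=0x29=41, contrib = 41<<0 = 41; acc -> 41, shift -> 7
byte 1=0xD6: payload=0x56=86, contrib = 86<<7 = 11008; acc -> 11049, shift -> 14
byte 2=0xE5: payload=0x65=101, contrib = 101<<14 = 1654784; acc -> 1665833, shift -> 21
byte 3=0x78: payload=0x78=120, contrib = 120<<21 = 251658240; acc -> 253324073, shift -> 28

Answer: acc=41 shift=7
acc=11049 shift=14
acc=1665833 shift=21
acc=253324073 shift=28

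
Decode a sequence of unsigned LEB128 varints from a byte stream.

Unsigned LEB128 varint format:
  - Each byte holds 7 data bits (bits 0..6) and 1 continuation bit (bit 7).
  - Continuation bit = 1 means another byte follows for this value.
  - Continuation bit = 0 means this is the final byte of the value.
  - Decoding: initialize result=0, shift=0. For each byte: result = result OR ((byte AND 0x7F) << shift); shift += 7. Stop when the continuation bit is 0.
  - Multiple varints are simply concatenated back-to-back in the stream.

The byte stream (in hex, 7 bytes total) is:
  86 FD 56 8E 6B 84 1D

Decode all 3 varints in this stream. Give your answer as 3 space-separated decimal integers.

Answer: 1425030 13710 3716

Derivation:
  byte[0]=0x86 cont=1 payload=0x06=6: acc |= 6<<0 -> acc=6 shift=7
  byte[1]=0xFD cont=1 payload=0x7D=125: acc |= 125<<7 -> acc=16006 shift=14
  byte[2]=0x56 cont=0 payload=0x56=86: acc |= 86<<14 -> acc=1425030 shift=21 [end]
Varint 1: bytes[0:3] = 86 FD 56 -> value 1425030 (3 byte(s))
  byte[3]=0x8E cont=1 payload=0x0E=14: acc |= 14<<0 -> acc=14 shift=7
  byte[4]=0x6B cont=0 payload=0x6B=107: acc |= 107<<7 -> acc=13710 shift=14 [end]
Varint 2: bytes[3:5] = 8E 6B -> value 13710 (2 byte(s))
  byte[5]=0x84 cont=1 payload=0x04=4: acc |= 4<<0 -> acc=4 shift=7
  byte[6]=0x1D cont=0 payload=0x1D=29: acc |= 29<<7 -> acc=3716 shift=14 [end]
Varint 3: bytes[5:7] = 84 1D -> value 3716 (2 byte(s))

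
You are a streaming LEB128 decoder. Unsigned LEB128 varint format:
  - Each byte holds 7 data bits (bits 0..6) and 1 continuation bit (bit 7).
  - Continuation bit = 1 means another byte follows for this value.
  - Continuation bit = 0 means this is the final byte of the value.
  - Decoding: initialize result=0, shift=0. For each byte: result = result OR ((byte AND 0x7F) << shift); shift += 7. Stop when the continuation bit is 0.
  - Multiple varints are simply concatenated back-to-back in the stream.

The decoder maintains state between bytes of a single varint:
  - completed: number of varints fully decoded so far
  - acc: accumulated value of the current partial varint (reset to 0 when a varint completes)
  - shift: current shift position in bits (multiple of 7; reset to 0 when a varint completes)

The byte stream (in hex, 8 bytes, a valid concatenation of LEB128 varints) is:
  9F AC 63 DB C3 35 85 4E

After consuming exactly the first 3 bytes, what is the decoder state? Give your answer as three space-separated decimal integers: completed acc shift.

Answer: 1 0 0

Derivation:
byte[0]=0x9F cont=1 payload=0x1F: acc |= 31<<0 -> completed=0 acc=31 shift=7
byte[1]=0xAC cont=1 payload=0x2C: acc |= 44<<7 -> completed=0 acc=5663 shift=14
byte[2]=0x63 cont=0 payload=0x63: varint #1 complete (value=1627679); reset -> completed=1 acc=0 shift=0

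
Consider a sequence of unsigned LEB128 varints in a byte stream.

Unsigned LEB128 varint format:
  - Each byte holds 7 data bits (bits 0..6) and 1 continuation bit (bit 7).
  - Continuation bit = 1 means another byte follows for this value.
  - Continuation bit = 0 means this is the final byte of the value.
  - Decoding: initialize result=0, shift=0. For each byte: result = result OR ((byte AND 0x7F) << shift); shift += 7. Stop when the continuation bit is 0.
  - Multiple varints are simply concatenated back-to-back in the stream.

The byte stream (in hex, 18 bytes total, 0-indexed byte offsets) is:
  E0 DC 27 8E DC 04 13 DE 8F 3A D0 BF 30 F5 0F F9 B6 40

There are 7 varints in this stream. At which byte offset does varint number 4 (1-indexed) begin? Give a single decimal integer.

  byte[0]=0xE0 cont=1 payload=0x60=96: acc |= 96<<0 -> acc=96 shift=7
  byte[1]=0xDC cont=1 payload=0x5C=92: acc |= 92<<7 -> acc=11872 shift=14
  byte[2]=0x27 cont=0 payload=0x27=39: acc |= 39<<14 -> acc=650848 shift=21 [end]
Varint 1: bytes[0:3] = E0 DC 27 -> value 650848 (3 byte(s))
  byte[3]=0x8E cont=1 payload=0x0E=14: acc |= 14<<0 -> acc=14 shift=7
  byte[4]=0xDC cont=1 payload=0x5C=92: acc |= 92<<7 -> acc=11790 shift=14
  byte[5]=0x04 cont=0 payload=0x04=4: acc |= 4<<14 -> acc=77326 shift=21 [end]
Varint 2: bytes[3:6] = 8E DC 04 -> value 77326 (3 byte(s))
  byte[6]=0x13 cont=0 payload=0x13=19: acc |= 19<<0 -> acc=19 shift=7 [end]
Varint 3: bytes[6:7] = 13 -> value 19 (1 byte(s))
  byte[7]=0xDE cont=1 payload=0x5E=94: acc |= 94<<0 -> acc=94 shift=7
  byte[8]=0x8F cont=1 payload=0x0F=15: acc |= 15<<7 -> acc=2014 shift=14
  byte[9]=0x3A cont=0 payload=0x3A=58: acc |= 58<<14 -> acc=952286 shift=21 [end]
Varint 4: bytes[7:10] = DE 8F 3A -> value 952286 (3 byte(s))
  byte[10]=0xD0 cont=1 payload=0x50=80: acc |= 80<<0 -> acc=80 shift=7
  byte[11]=0xBF cont=1 payload=0x3F=63: acc |= 63<<7 -> acc=8144 shift=14
  byte[12]=0x30 cont=0 payload=0x30=48: acc |= 48<<14 -> acc=794576 shift=21 [end]
Varint 5: bytes[10:13] = D0 BF 30 -> value 794576 (3 byte(s))
  byte[13]=0xF5 cont=1 payload=0x75=117: acc |= 117<<0 -> acc=117 shift=7
  byte[14]=0x0F cont=0 payload=0x0F=15: acc |= 15<<7 -> acc=2037 shift=14 [end]
Varint 6: bytes[13:15] = F5 0F -> value 2037 (2 byte(s))
  byte[15]=0xF9 cont=1 payload=0x79=121: acc |= 121<<0 -> acc=121 shift=7
  byte[16]=0xB6 cont=1 payload=0x36=54: acc |= 54<<7 -> acc=7033 shift=14
  byte[17]=0x40 cont=0 payload=0x40=64: acc |= 64<<14 -> acc=1055609 shift=21 [end]
Varint 7: bytes[15:18] = F9 B6 40 -> value 1055609 (3 byte(s))

Answer: 7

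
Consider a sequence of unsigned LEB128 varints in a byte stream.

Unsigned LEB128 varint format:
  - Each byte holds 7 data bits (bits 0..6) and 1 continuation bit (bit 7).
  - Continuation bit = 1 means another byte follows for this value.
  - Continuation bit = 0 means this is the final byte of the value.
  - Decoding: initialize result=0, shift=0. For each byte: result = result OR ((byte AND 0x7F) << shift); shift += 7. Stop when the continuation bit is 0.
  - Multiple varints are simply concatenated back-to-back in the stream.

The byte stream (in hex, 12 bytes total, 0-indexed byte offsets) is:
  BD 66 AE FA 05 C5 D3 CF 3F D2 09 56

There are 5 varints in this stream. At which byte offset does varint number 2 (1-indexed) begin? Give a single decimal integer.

Answer: 2

Derivation:
  byte[0]=0xBD cont=1 payload=0x3D=61: acc |= 61<<0 -> acc=61 shift=7
  byte[1]=0x66 cont=0 payload=0x66=102: acc |= 102<<7 -> acc=13117 shift=14 [end]
Varint 1: bytes[0:2] = BD 66 -> value 13117 (2 byte(s))
  byte[2]=0xAE cont=1 payload=0x2E=46: acc |= 46<<0 -> acc=46 shift=7
  byte[3]=0xFA cont=1 payload=0x7A=122: acc |= 122<<7 -> acc=15662 shift=14
  byte[4]=0x05 cont=0 payload=0x05=5: acc |= 5<<14 -> acc=97582 shift=21 [end]
Varint 2: bytes[2:5] = AE FA 05 -> value 97582 (3 byte(s))
  byte[5]=0xC5 cont=1 payload=0x45=69: acc |= 69<<0 -> acc=69 shift=7
  byte[6]=0xD3 cont=1 payload=0x53=83: acc |= 83<<7 -> acc=10693 shift=14
  byte[7]=0xCF cont=1 payload=0x4F=79: acc |= 79<<14 -> acc=1305029 shift=21
  byte[8]=0x3F cont=0 payload=0x3F=63: acc |= 63<<21 -> acc=133425605 shift=28 [end]
Varint 3: bytes[5:9] = C5 D3 CF 3F -> value 133425605 (4 byte(s))
  byte[9]=0xD2 cont=1 payload=0x52=82: acc |= 82<<0 -> acc=82 shift=7
  byte[10]=0x09 cont=0 payload=0x09=9: acc |= 9<<7 -> acc=1234 shift=14 [end]
Varint 4: bytes[9:11] = D2 09 -> value 1234 (2 byte(s))
  byte[11]=0x56 cont=0 payload=0x56=86: acc |= 86<<0 -> acc=86 shift=7 [end]
Varint 5: bytes[11:12] = 56 -> value 86 (1 byte(s))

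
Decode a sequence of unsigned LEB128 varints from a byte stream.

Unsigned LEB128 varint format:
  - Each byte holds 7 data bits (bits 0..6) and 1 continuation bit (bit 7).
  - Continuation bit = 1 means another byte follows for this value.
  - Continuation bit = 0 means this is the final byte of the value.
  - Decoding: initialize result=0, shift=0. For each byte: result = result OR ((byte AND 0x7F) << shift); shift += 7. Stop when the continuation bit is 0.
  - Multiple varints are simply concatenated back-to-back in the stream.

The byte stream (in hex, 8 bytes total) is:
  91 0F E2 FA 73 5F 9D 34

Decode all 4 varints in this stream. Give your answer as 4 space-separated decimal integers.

Answer: 1937 1899874 95 6685

Derivation:
  byte[0]=0x91 cont=1 payload=0x11=17: acc |= 17<<0 -> acc=17 shift=7
  byte[1]=0x0F cont=0 payload=0x0F=15: acc |= 15<<7 -> acc=1937 shift=14 [end]
Varint 1: bytes[0:2] = 91 0F -> value 1937 (2 byte(s))
  byte[2]=0xE2 cont=1 payload=0x62=98: acc |= 98<<0 -> acc=98 shift=7
  byte[3]=0xFA cont=1 payload=0x7A=122: acc |= 122<<7 -> acc=15714 shift=14
  byte[4]=0x73 cont=0 payload=0x73=115: acc |= 115<<14 -> acc=1899874 shift=21 [end]
Varint 2: bytes[2:5] = E2 FA 73 -> value 1899874 (3 byte(s))
  byte[5]=0x5F cont=0 payload=0x5F=95: acc |= 95<<0 -> acc=95 shift=7 [end]
Varint 3: bytes[5:6] = 5F -> value 95 (1 byte(s))
  byte[6]=0x9D cont=1 payload=0x1D=29: acc |= 29<<0 -> acc=29 shift=7
  byte[7]=0x34 cont=0 payload=0x34=52: acc |= 52<<7 -> acc=6685 shift=14 [end]
Varint 4: bytes[6:8] = 9D 34 -> value 6685 (2 byte(s))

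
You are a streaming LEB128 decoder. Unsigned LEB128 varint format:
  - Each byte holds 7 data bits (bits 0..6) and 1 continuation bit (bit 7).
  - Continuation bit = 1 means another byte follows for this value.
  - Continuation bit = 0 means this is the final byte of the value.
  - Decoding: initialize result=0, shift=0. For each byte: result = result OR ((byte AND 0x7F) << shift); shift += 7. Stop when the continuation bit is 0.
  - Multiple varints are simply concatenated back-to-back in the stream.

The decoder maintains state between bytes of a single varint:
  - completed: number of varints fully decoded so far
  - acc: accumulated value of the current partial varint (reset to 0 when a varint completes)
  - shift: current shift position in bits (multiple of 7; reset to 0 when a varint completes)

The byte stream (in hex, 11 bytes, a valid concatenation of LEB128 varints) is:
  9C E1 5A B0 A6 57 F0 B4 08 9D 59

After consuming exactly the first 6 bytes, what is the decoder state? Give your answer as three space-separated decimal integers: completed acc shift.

byte[0]=0x9C cont=1 payload=0x1C: acc |= 28<<0 -> completed=0 acc=28 shift=7
byte[1]=0xE1 cont=1 payload=0x61: acc |= 97<<7 -> completed=0 acc=12444 shift=14
byte[2]=0x5A cont=0 payload=0x5A: varint #1 complete (value=1487004); reset -> completed=1 acc=0 shift=0
byte[3]=0xB0 cont=1 payload=0x30: acc |= 48<<0 -> completed=1 acc=48 shift=7
byte[4]=0xA6 cont=1 payload=0x26: acc |= 38<<7 -> completed=1 acc=4912 shift=14
byte[5]=0x57 cont=0 payload=0x57: varint #2 complete (value=1430320); reset -> completed=2 acc=0 shift=0

Answer: 2 0 0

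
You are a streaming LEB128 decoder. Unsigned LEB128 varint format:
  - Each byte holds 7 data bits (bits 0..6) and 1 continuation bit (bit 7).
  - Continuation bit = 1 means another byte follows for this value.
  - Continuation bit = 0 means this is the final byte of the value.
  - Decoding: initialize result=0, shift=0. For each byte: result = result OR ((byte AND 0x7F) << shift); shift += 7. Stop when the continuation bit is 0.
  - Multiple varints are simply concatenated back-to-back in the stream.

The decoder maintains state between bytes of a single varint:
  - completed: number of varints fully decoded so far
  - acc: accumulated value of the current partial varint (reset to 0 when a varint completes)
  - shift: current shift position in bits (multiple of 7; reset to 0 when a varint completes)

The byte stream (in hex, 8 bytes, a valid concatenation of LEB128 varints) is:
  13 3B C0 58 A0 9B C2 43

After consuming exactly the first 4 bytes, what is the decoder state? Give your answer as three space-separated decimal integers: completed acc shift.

byte[0]=0x13 cont=0 payload=0x13: varint #1 complete (value=19); reset -> completed=1 acc=0 shift=0
byte[1]=0x3B cont=0 payload=0x3B: varint #2 complete (value=59); reset -> completed=2 acc=0 shift=0
byte[2]=0xC0 cont=1 payload=0x40: acc |= 64<<0 -> completed=2 acc=64 shift=7
byte[3]=0x58 cont=0 payload=0x58: varint #3 complete (value=11328); reset -> completed=3 acc=0 shift=0

Answer: 3 0 0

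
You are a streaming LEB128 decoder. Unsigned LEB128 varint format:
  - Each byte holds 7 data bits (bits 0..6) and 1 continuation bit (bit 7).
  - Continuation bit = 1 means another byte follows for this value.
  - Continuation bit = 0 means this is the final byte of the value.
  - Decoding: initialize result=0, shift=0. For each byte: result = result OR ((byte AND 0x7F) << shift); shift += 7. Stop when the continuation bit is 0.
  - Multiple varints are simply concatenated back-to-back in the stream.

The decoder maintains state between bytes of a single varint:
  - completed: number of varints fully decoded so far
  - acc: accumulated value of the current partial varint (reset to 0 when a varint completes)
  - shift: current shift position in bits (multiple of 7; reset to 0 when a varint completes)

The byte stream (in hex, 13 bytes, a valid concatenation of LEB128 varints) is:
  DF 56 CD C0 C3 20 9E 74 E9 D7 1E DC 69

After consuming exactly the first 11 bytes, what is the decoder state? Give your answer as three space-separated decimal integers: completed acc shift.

byte[0]=0xDF cont=1 payload=0x5F: acc |= 95<<0 -> completed=0 acc=95 shift=7
byte[1]=0x56 cont=0 payload=0x56: varint #1 complete (value=11103); reset -> completed=1 acc=0 shift=0
byte[2]=0xCD cont=1 payload=0x4D: acc |= 77<<0 -> completed=1 acc=77 shift=7
byte[3]=0xC0 cont=1 payload=0x40: acc |= 64<<7 -> completed=1 acc=8269 shift=14
byte[4]=0xC3 cont=1 payload=0x43: acc |= 67<<14 -> completed=1 acc=1105997 shift=21
byte[5]=0x20 cont=0 payload=0x20: varint #2 complete (value=68214861); reset -> completed=2 acc=0 shift=0
byte[6]=0x9E cont=1 payload=0x1E: acc |= 30<<0 -> completed=2 acc=30 shift=7
byte[7]=0x74 cont=0 payload=0x74: varint #3 complete (value=14878); reset -> completed=3 acc=0 shift=0
byte[8]=0xE9 cont=1 payload=0x69: acc |= 105<<0 -> completed=3 acc=105 shift=7
byte[9]=0xD7 cont=1 payload=0x57: acc |= 87<<7 -> completed=3 acc=11241 shift=14
byte[10]=0x1E cont=0 payload=0x1E: varint #4 complete (value=502761); reset -> completed=4 acc=0 shift=0

Answer: 4 0 0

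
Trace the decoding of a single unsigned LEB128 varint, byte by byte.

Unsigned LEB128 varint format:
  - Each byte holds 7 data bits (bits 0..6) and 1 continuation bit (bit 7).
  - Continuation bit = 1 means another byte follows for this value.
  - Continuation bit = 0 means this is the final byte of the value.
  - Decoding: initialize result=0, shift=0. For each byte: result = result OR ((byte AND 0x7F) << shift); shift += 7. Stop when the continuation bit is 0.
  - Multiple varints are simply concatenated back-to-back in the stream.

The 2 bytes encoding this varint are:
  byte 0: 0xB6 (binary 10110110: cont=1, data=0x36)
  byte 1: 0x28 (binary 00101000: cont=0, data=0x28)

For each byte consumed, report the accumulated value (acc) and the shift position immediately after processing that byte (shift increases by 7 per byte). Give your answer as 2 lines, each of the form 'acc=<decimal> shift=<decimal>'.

byte 0=0xB6: payload=0x36=54, contrib = 54<<0 = 54; acc -> 54, shift -> 7
byte 1=0x28: payload=0x28=40, contrib = 40<<7 = 5120; acc -> 5174, shift -> 14

Answer: acc=54 shift=7
acc=5174 shift=14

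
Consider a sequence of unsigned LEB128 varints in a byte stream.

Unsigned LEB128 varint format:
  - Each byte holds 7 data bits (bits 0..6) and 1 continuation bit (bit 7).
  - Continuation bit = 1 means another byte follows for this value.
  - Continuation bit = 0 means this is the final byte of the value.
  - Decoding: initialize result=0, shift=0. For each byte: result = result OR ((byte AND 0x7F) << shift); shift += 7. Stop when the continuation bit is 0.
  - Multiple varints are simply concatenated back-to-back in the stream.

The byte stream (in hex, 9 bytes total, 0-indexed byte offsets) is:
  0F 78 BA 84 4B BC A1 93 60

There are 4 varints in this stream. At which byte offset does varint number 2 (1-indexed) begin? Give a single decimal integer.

  byte[0]=0x0F cont=0 payload=0x0F=15: acc |= 15<<0 -> acc=15 shift=7 [end]
Varint 1: bytes[0:1] = 0F -> value 15 (1 byte(s))
  byte[1]=0x78 cont=0 payload=0x78=120: acc |= 120<<0 -> acc=120 shift=7 [end]
Varint 2: bytes[1:2] = 78 -> value 120 (1 byte(s))
  byte[2]=0xBA cont=1 payload=0x3A=58: acc |= 58<<0 -> acc=58 shift=7
  byte[3]=0x84 cont=1 payload=0x04=4: acc |= 4<<7 -> acc=570 shift=14
  byte[4]=0x4B cont=0 payload=0x4B=75: acc |= 75<<14 -> acc=1229370 shift=21 [end]
Varint 3: bytes[2:5] = BA 84 4B -> value 1229370 (3 byte(s))
  byte[5]=0xBC cont=1 payload=0x3C=60: acc |= 60<<0 -> acc=60 shift=7
  byte[6]=0xA1 cont=1 payload=0x21=33: acc |= 33<<7 -> acc=4284 shift=14
  byte[7]=0x93 cont=1 payload=0x13=19: acc |= 19<<14 -> acc=315580 shift=21
  byte[8]=0x60 cont=0 payload=0x60=96: acc |= 96<<21 -> acc=201642172 shift=28 [end]
Varint 4: bytes[5:9] = BC A1 93 60 -> value 201642172 (4 byte(s))

Answer: 1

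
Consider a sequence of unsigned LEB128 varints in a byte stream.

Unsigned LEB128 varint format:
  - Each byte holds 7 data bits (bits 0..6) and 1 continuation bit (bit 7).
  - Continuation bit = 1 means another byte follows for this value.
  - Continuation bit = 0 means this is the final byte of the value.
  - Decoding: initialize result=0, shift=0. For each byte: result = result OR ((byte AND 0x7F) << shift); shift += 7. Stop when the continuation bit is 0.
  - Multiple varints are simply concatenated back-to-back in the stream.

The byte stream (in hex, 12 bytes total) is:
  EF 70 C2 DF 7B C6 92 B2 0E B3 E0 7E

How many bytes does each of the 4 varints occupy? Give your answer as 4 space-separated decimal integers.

Answer: 2 3 4 3

Derivation:
  byte[0]=0xEF cont=1 payload=0x6F=111: acc |= 111<<0 -> acc=111 shift=7
  byte[1]=0x70 cont=0 payload=0x70=112: acc |= 112<<7 -> acc=14447 shift=14 [end]
Varint 1: bytes[0:2] = EF 70 -> value 14447 (2 byte(s))
  byte[2]=0xC2 cont=1 payload=0x42=66: acc |= 66<<0 -> acc=66 shift=7
  byte[3]=0xDF cont=1 payload=0x5F=95: acc |= 95<<7 -> acc=12226 shift=14
  byte[4]=0x7B cont=0 payload=0x7B=123: acc |= 123<<14 -> acc=2027458 shift=21 [end]
Varint 2: bytes[2:5] = C2 DF 7B -> value 2027458 (3 byte(s))
  byte[5]=0xC6 cont=1 payload=0x46=70: acc |= 70<<0 -> acc=70 shift=7
  byte[6]=0x92 cont=1 payload=0x12=18: acc |= 18<<7 -> acc=2374 shift=14
  byte[7]=0xB2 cont=1 payload=0x32=50: acc |= 50<<14 -> acc=821574 shift=21
  byte[8]=0x0E cont=0 payload=0x0E=14: acc |= 14<<21 -> acc=30181702 shift=28 [end]
Varint 3: bytes[5:9] = C6 92 B2 0E -> value 30181702 (4 byte(s))
  byte[9]=0xB3 cont=1 payload=0x33=51: acc |= 51<<0 -> acc=51 shift=7
  byte[10]=0xE0 cont=1 payload=0x60=96: acc |= 96<<7 -> acc=12339 shift=14
  byte[11]=0x7E cont=0 payload=0x7E=126: acc |= 126<<14 -> acc=2076723 shift=21 [end]
Varint 4: bytes[9:12] = B3 E0 7E -> value 2076723 (3 byte(s))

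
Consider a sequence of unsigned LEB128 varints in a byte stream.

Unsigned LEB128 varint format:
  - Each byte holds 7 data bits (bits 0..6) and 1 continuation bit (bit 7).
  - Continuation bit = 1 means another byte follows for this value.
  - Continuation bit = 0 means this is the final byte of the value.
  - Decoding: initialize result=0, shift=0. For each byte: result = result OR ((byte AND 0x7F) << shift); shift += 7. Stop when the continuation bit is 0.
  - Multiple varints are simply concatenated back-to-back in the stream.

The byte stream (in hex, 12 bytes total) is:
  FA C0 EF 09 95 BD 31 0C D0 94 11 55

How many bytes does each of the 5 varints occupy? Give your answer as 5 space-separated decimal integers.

Answer: 4 3 1 3 1

Derivation:
  byte[0]=0xFA cont=1 payload=0x7A=122: acc |= 122<<0 -> acc=122 shift=7
  byte[1]=0xC0 cont=1 payload=0x40=64: acc |= 64<<7 -> acc=8314 shift=14
  byte[2]=0xEF cont=1 payload=0x6F=111: acc |= 111<<14 -> acc=1826938 shift=21
  byte[3]=0x09 cont=0 payload=0x09=9: acc |= 9<<21 -> acc=20701306 shift=28 [end]
Varint 1: bytes[0:4] = FA C0 EF 09 -> value 20701306 (4 byte(s))
  byte[4]=0x95 cont=1 payload=0x15=21: acc |= 21<<0 -> acc=21 shift=7
  byte[5]=0xBD cont=1 payload=0x3D=61: acc |= 61<<7 -> acc=7829 shift=14
  byte[6]=0x31 cont=0 payload=0x31=49: acc |= 49<<14 -> acc=810645 shift=21 [end]
Varint 2: bytes[4:7] = 95 BD 31 -> value 810645 (3 byte(s))
  byte[7]=0x0C cont=0 payload=0x0C=12: acc |= 12<<0 -> acc=12 shift=7 [end]
Varint 3: bytes[7:8] = 0C -> value 12 (1 byte(s))
  byte[8]=0xD0 cont=1 payload=0x50=80: acc |= 80<<0 -> acc=80 shift=7
  byte[9]=0x94 cont=1 payload=0x14=20: acc |= 20<<7 -> acc=2640 shift=14
  byte[10]=0x11 cont=0 payload=0x11=17: acc |= 17<<14 -> acc=281168 shift=21 [end]
Varint 4: bytes[8:11] = D0 94 11 -> value 281168 (3 byte(s))
  byte[11]=0x55 cont=0 payload=0x55=85: acc |= 85<<0 -> acc=85 shift=7 [end]
Varint 5: bytes[11:12] = 55 -> value 85 (1 byte(s))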